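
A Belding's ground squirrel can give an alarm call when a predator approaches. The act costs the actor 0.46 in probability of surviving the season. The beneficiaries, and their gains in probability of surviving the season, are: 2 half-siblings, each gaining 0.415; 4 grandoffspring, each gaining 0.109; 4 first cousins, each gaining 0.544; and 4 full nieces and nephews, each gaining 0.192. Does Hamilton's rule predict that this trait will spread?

Yes

Hamilton's rule: the trait is favored when the sum of r·B over every recipient exceeds the actor's cost C.
r to a half-sibling = 1/4 (half-sibs share one parent — one path of length 2: r = (1/2)^2 = 1/4).
r to a grandoffspring = 0.25 (two parent–offspring links: r = (1/2)^2 = 1/4).
r to a first cousin = 1/8 (first cousins share one grandparent pair — two paths of length 4: r = 2·(1/2)^4 = 1/8).
r to a full niece or nephew = 0.25 (full aunt/uncle↔niece/nephew: two paths of length 3 through the shared grandparent pair: r = 2·(1/2)^3 = 1/4).
Summing one r·B term per recipient: 2·0.25·0.415 + 4·0.25·0.109 + 4·0.125·0.544 + 4·0.25·0.192 = 0.7805.
0.7805 > 0.46: the indirect benefit exceeds the cost.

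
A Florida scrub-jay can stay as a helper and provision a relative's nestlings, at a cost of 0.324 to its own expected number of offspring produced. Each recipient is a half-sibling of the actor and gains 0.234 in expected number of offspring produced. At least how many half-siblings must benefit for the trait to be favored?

r to a half-sibling = 0.25 (half-sibs share one parent — one path of length 2: r = (1/2)^2 = 1/4).
Hamilton's rule: n·r·B > C  ⇒  n > C/(r·B) = 0.324/(0.25·0.234) = 5.538.
The smallest integer exceeding 5.538 is 6.

6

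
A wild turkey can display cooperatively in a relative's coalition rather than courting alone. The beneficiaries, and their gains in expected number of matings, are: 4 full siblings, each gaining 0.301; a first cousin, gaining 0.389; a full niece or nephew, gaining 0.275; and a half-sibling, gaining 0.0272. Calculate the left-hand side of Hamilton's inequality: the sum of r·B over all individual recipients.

0.726175

r to a full sibling = 1/2 (full sibs share both parents — two paths of length 2: r = 2·(1/2)^2 = 1/2).
r to a first cousin = 1/8 (first cousins share one grandparent pair — two paths of length 4: r = 2·(1/2)^4 = 1/8).
r to a full niece or nephew = 1/4 (full aunt/uncle↔niece/nephew: two paths of length 3 through the shared grandparent pair: r = 2·(1/2)^3 = 1/4).
r to a half-sibling = 0.25 (half-sibs share one parent — one path of length 2: r = (1/2)^2 = 1/4).
Summing one r·B term per recipient: 4·0.5·0.301 + 1·0.125·0.389 + 1·0.25·0.275 + 1·0.25·0.0272 = 0.726175.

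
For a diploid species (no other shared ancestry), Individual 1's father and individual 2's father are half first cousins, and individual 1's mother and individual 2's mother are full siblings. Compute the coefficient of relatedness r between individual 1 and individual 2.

With two independent routes of shared ancestry, r is the sum of the two contributions.
Individual 1 and individual 2 are related in two ways: half second cousins through their fathers (r = 1/64) and first cousins through their mothers (r = 1/8).
r = 1/64 + 1/8 = 9/64 = 0.140625.

0.140625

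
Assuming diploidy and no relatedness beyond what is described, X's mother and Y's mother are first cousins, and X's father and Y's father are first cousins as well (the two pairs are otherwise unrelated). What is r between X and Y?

0.0625

Independent pedigree routes through distinct common ancestors add.
X and Y are related in two ways: second cousins through their mothers (r = 1/32) and second cousins through their fathers (r = 1/32).
r = 1/32 + 1/32 = 0.0625.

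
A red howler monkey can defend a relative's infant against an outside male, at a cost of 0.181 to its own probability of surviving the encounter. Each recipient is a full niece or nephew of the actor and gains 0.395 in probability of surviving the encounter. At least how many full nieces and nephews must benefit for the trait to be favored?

r to a full niece or nephew = 1/4 (full aunt/uncle↔niece/nephew: two paths of length 3 through the shared grandparent pair: r = 2·(1/2)^3 = 1/4).
Hamilton's rule: n·r·B > C  ⇒  n > C/(r·B) = 0.181/(0.25·0.395) = 1.833.
The smallest integer exceeding 1.833 is 2.

2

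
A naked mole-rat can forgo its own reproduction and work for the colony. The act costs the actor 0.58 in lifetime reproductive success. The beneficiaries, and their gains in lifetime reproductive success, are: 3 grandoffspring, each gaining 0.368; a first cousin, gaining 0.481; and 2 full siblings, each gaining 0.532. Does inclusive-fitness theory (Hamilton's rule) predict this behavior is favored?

Hamilton's rule: the trait is favored when the sum of r·B over every recipient exceeds the actor's cost C.
r to a grandoffspring = 1/4 (two parent–offspring links: r = (1/2)^2 = 1/4).
r to a first cousin = 1/8 (first cousins share one grandparent pair — two paths of length 4: r = 2·(1/2)^4 = 1/8).
r to a full sibling = 1/2 (full sibs share both parents — two paths of length 2: r = 2·(1/2)^2 = 1/2).
Summing one r·B term per recipient: 3·0.25·0.368 + 1·0.125·0.481 + 2·0.5·0.532 = 0.868125.
0.868125 > 0.58: the indirect benefit exceeds the cost.

Yes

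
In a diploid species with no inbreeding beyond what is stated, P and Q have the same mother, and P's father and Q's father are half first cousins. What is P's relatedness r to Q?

With two independent routes of shared ancestry, r is the sum of the two contributions.
P and Q are related in two ways: half-sibs through their shared mother (r = 1/4) and half second cousins through their fathers (r = 1/64).
r = 1/4 + 1/64 = 0.265625.

0.265625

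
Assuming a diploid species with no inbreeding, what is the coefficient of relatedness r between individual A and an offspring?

One parent–offspring link: r = (1/2)^1 = 1/2.

0.5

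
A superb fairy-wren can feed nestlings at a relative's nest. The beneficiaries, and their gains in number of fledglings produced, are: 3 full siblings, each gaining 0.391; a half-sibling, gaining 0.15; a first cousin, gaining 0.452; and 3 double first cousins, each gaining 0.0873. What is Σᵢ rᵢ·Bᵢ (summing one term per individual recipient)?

0.745975

r to a full sibling = 1/2 (full sibs share both parents — two paths of length 2: r = 2·(1/2)^2 = 1/2).
r to a half-sibling = 1/4 (half-sibs share one parent — one path of length 2: r = (1/2)^2 = 1/4).
r to a first cousin = 1/8 (first cousins share one grandparent pair — two paths of length 4: r = 2·(1/2)^4 = 1/8).
r to a double first cousin = 1/4 (double first cousins share both grandparent pairs — four paths of length 4: r = 4·(1/2)^4 = 1/4).
Summing one r·B term per recipient: 3·0.5·0.391 + 1·0.25·0.15 + 1·0.125·0.452 + 3·0.25·0.0873 = 0.745975.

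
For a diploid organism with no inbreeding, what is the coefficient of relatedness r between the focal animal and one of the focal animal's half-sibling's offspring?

0.125

Each parent–offspring link contributes a factor of 1/2, and independent paths through distinct common ancestors add.
Half-aunt/uncle↔niece/nephew: one path of length 3: r = (1/2)^3 = 1/8.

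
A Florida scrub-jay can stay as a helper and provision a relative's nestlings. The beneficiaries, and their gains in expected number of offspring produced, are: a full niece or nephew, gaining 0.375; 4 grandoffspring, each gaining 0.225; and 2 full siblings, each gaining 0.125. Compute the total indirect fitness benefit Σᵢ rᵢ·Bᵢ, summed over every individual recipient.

r to a full niece or nephew = 0.25 (full aunt/uncle↔niece/nephew: two paths of length 3 through the shared grandparent pair: r = 2·(1/2)^3 = 1/4).
r to a grandoffspring = 0.25 (two parent–offspring links: r = (1/2)^2 = 1/4).
r to a full sibling = 1/2 (full sibs share both parents — two paths of length 2: r = 2·(1/2)^2 = 1/2).
Summing one r·B term per recipient: 1·0.25·0.375 + 4·0.25·0.225 + 2·0.5·0.125 = 0.44375.

0.44375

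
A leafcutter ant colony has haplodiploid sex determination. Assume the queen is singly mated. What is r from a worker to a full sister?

0.75

Haplodiploid full sisters inherit their father's entire haploid genome identically (contributing 1/2) and on average half of their mother's contribution (1/2 · 1/2 = 1/4); r = 1/2 + 1/4 = 3/4.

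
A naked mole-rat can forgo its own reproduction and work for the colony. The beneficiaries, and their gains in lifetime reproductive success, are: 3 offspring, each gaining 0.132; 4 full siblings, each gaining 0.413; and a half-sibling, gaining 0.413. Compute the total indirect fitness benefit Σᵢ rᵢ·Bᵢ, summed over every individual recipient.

1.12725

r to an offspring = 0.5 (one parent–offspring link: r = (1/2)^1 = 1/2).
r to a full sibling = 0.5 (full sibs share both parents — two paths of length 2: r = 2·(1/2)^2 = 1/2).
r to a half-sibling = 0.25 (half-sibs share one parent — one path of length 2: r = (1/2)^2 = 1/4).
Summing one r·B term per recipient: 3·0.5·0.132 + 4·0.5·0.413 + 1·0.25·0.413 = 1.12725.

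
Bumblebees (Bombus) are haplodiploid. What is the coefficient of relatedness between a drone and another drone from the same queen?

Haploid brothers each carry a random half of the queen's diploid genome, so on average they share half: r = 1/2.

0.5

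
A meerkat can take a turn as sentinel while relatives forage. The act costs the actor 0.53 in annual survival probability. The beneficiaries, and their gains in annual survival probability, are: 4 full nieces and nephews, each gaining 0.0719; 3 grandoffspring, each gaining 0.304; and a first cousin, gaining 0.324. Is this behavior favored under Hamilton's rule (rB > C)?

No

Hamilton's rule: the trait is favored when the sum of r·B over every recipient exceeds the actor's cost C.
r to a full niece or nephew = 1/4 (full aunt/uncle↔niece/nephew: two paths of length 3 through the shared grandparent pair: r = 2·(1/2)^3 = 1/4).
r to a grandoffspring = 0.25 (two parent–offspring links: r = (1/2)^2 = 1/4).
r to a first cousin = 0.125 (first cousins share one grandparent pair — two paths of length 4: r = 2·(1/2)^4 = 1/8).
Summing one r·B term per recipient: 4·0.25·0.0719 + 3·0.25·0.304 + 1·0.125·0.324 = 0.3404.
0.3404 < 0.53: the indirect benefit is less than the cost.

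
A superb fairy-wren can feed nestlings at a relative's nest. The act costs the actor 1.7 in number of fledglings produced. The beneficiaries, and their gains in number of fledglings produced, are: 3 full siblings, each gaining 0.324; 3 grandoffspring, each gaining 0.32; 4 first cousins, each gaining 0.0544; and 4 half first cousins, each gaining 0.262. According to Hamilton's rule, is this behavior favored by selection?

Hamilton's rule: the trait is favored when the sum of r·B over every recipient exceeds the actor's cost C.
r to a full sibling = 1/2 (full sibs share both parents — two paths of length 2: r = 2·(1/2)^2 = 1/2).
r to a grandoffspring = 1/4 (two parent–offspring links: r = (1/2)^2 = 1/4).
r to a first cousin = 1/8 (first cousins share one grandparent pair — two paths of length 4: r = 2·(1/2)^4 = 1/8).
r to a half first cousin = 0.0625 (half first cousins share one grandparent — one path of length 4: r = (1/2)^4 = 1/16).
Summing one r·B term per recipient: 3·0.5·0.324 + 3·0.25·0.32 + 4·0.125·0.0544 + 4·0.0625·0.262 = 0.8187.
0.8187 < 1.7: the indirect benefit is less than the cost.

No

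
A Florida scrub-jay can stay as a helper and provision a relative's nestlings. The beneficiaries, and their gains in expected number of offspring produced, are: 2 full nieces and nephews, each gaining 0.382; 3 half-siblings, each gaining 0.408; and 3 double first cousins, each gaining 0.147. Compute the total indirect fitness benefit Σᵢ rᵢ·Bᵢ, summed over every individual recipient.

r to a full niece or nephew = 1/4 (full aunt/uncle↔niece/nephew: two paths of length 3 through the shared grandparent pair: r = 2·(1/2)^3 = 1/4).
r to a half-sibling = 0.25 (half-sibs share one parent — one path of length 2: r = (1/2)^2 = 1/4).
r to a double first cousin = 1/4 (double first cousins share both grandparent pairs — four paths of length 4: r = 4·(1/2)^4 = 1/4).
Summing one r·B term per recipient: 2·0.25·0.382 + 3·0.25·0.408 + 3·0.25·0.147 = 0.60725.

0.60725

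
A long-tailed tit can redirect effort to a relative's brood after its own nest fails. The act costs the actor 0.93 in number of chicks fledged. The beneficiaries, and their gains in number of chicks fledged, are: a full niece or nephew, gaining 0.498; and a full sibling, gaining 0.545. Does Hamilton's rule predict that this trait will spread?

Hamilton's rule: the trait is favored when the sum of r·B over every recipient exceeds the actor's cost C.
r to a full niece or nephew = 0.25 (full aunt/uncle↔niece/nephew: two paths of length 3 through the shared grandparent pair: r = 2·(1/2)^3 = 1/4).
r to a full sibling = 0.5 (full sibs share both parents — two paths of length 2: r = 2·(1/2)^2 = 1/2).
Summing one r·B term per recipient: 1·0.25·0.498 + 1·0.5·0.545 = 0.397.
0.397 < 0.93: the indirect benefit is less than the cost.

No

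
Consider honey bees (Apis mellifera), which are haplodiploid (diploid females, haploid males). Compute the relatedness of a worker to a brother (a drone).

0.25

Her haploid brother carries none of their father's genes and a random half of their mother's genome; that half matches the maternal half of her own genome with probability 1/2: r = 1/2 · 1/2 = 1/4.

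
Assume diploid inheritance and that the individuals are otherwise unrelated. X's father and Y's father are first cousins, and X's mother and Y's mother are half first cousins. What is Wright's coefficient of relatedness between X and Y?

0.046875

Wright's path rule: contributions from independent ancestry routes add.
X and Y are related in two ways: second cousins through their fathers (r = 1/32) and half second cousins through their mothers (r = 1/64).
r = 1/32 + 1/64 = 3/64 = 0.046875.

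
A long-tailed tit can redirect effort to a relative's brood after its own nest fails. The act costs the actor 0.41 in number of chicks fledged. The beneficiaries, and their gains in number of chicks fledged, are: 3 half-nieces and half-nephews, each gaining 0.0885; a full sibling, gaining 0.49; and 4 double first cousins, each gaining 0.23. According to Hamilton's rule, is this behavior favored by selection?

Yes

Hamilton's rule: the trait is favored when the sum of r·B over every recipient exceeds the actor's cost C.
r to a half-niece or half-nephew = 0.125 (half-aunt/uncle↔niece/nephew: one path of length 3: r = (1/2)^3 = 1/8).
r to a full sibling = 0.5 (full sibs share both parents — two paths of length 2: r = 2·(1/2)^2 = 1/2).
r to a double first cousin = 0.25 (double first cousins share both grandparent pairs — four paths of length 4: r = 4·(1/2)^4 = 1/4).
Summing one r·B term per recipient: 3·0.125·0.0885 + 1·0.5·0.49 + 4·0.25·0.23 = 0.5081875.
0.5081875 > 0.41: the indirect benefit exceeds the cost.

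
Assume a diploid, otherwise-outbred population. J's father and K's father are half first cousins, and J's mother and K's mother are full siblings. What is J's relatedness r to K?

0.140625

Wright's path rule: contributions from independent ancestry routes add.
J and K are related in two ways: half second cousins through their fathers (r = 1/64) and first cousins through their mothers (r = 1/8).
r = 1/64 + 1/8 = 0.140625.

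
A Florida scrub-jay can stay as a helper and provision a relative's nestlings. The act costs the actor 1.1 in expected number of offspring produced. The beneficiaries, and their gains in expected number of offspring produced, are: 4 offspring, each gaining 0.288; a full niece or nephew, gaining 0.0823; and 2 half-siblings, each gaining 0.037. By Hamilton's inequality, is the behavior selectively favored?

No

Hamilton's rule: the trait is favored when the sum of r·B over every recipient exceeds the actor's cost C.
r to an offspring = 0.5 (one parent–offspring link: r = (1/2)^1 = 1/2).
r to a full niece or nephew = 1/4 (full aunt/uncle↔niece/nephew: two paths of length 3 through the shared grandparent pair: r = 2·(1/2)^3 = 1/4).
r to a half-sibling = 0.25 (half-sibs share one parent — one path of length 2: r = (1/2)^2 = 1/4).
Summing one r·B term per recipient: 4·0.5·0.288 + 1·0.25·0.0823 + 2·0.25·0.037 = 0.615075.
0.615075 < 1.1: the indirect benefit is less than the cost.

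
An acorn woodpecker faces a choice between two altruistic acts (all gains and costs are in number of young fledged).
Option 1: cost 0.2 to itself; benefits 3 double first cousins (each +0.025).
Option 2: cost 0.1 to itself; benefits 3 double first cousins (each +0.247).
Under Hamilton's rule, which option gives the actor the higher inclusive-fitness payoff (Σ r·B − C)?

Option 2

Option 1: r to a double first cousin = 0.25.
Option 1: Σ r·B − C = (3·0.25·0.025) − 0.2 = -0.18125.
Option 2: r to a double first cousin = 0.25.
Option 2: Σ r·B − C = (3·0.25·0.247) − 0.1 = 0.08525.
Option 2 has the higher net inclusive-fitness payoff.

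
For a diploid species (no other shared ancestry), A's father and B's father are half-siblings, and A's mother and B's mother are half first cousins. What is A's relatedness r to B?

0.078125

With two independent routes of shared ancestry, r is the sum of the two contributions.
A and B are related in two ways: half first cousins through their fathers (r = 1/16) and half second cousins through their mothers (r = 1/64).
r = 1/16 + 1/64 = 0.078125.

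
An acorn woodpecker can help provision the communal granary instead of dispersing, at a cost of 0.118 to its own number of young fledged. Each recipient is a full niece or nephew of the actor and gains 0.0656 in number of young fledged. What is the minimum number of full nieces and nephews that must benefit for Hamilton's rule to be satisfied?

8

r to a full niece or nephew = 0.25 (full aunt/uncle↔niece/nephew: two paths of length 3 through the shared grandparent pair: r = 2·(1/2)^3 = 1/4).
Hamilton's rule: n·r·B > C  ⇒  n > C/(r·B) = 0.118/(0.25·0.0656) = 7.195.
The smallest integer exceeding 7.195 is 8.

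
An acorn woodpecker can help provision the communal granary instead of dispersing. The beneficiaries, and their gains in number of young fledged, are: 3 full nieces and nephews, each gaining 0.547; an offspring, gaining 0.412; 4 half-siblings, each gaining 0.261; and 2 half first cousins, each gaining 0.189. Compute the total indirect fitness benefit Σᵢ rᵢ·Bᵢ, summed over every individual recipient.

r to a full niece or nephew = 1/4 (full aunt/uncle↔niece/nephew: two paths of length 3 through the shared grandparent pair: r = 2·(1/2)^3 = 1/4).
r to an offspring = 1/2 (one parent–offspring link: r = (1/2)^1 = 1/2).
r to a half-sibling = 1/4 (half-sibs share one parent — one path of length 2: r = (1/2)^2 = 1/4).
r to a half first cousin = 0.0625 (half first cousins share one grandparent — one path of length 4: r = (1/2)^4 = 1/16).
Summing one r·B term per recipient: 3·0.25·0.547 + 1·0.5·0.412 + 4·0.25·0.261 + 2·0.0625·0.189 = 0.900875.

0.900875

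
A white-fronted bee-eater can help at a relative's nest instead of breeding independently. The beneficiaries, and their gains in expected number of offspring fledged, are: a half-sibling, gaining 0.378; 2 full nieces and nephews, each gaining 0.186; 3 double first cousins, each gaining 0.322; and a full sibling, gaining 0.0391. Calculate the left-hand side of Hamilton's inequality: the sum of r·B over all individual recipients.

0.44855

r to a half-sibling = 1/4 (half-sibs share one parent — one path of length 2: r = (1/2)^2 = 1/4).
r to a full niece or nephew = 1/4 (full aunt/uncle↔niece/nephew: two paths of length 3 through the shared grandparent pair: r = 2·(1/2)^3 = 1/4).
r to a double first cousin = 1/4 (double first cousins share both grandparent pairs — four paths of length 4: r = 4·(1/2)^4 = 1/4).
r to a full sibling = 0.5 (full sibs share both parents — two paths of length 2: r = 2·(1/2)^2 = 1/2).
Summing one r·B term per recipient: 1·0.25·0.378 + 2·0.25·0.186 + 3·0.25·0.322 + 1·0.5·0.0391 = 0.44855.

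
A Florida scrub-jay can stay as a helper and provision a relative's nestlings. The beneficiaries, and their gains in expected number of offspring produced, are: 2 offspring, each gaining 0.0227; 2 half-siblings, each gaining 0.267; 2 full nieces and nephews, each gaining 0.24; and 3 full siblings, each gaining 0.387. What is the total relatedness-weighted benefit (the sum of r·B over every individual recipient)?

0.8567

r to an offspring = 0.5 (one parent–offspring link: r = (1/2)^1 = 1/2).
r to a half-sibling = 0.25 (half-sibs share one parent — one path of length 2: r = (1/2)^2 = 1/4).
r to a full niece or nephew = 1/4 (full aunt/uncle↔niece/nephew: two paths of length 3 through the shared grandparent pair: r = 2·(1/2)^3 = 1/4).
r to a full sibling = 0.5 (full sibs share both parents — two paths of length 2: r = 2·(1/2)^2 = 1/2).
Summing one r·B term per recipient: 2·0.5·0.0227 + 2·0.25·0.267 + 2·0.25·0.24 + 3·0.5·0.387 = 0.8567.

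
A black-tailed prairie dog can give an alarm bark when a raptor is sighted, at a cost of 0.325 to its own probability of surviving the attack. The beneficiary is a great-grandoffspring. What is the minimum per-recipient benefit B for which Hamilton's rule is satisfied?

r to a great-grandoffspring = 0.125 (three parent–offspring links: r = (1/2)^3 = 1/8).
Hamilton's rule with n recipients of equal r: n·r·B > C, so B > C/(n·r) = 0.325/(1·0.125) = 2.6.

2.6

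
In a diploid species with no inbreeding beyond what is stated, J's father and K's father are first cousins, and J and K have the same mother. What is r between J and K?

Independent pedigree routes through distinct common ancestors add.
J and K are related in two ways: second cousins through their fathers (r = 1/32) and half-sibs through their shared mother (r = 1/4).
r = 1/32 + 1/4 = 9/32 = 0.28125.

0.28125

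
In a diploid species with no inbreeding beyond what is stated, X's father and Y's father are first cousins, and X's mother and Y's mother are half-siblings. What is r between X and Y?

0.09375

Relatedness sums over independent paths through distinct common ancestors.
X and Y are related in two ways: second cousins through their fathers (r = 1/32) and half first cousins through their mothers (r = 1/16).
r = 1/32 + 1/16 = 0.09375.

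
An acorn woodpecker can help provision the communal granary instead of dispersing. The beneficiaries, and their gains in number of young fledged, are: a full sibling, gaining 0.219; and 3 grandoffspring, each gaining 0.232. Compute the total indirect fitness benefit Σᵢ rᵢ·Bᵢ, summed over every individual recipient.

0.2835

r to a full sibling = 1/2 (full sibs share both parents — two paths of length 2: r = 2·(1/2)^2 = 1/2).
r to a grandoffspring = 1/4 (two parent–offspring links: r = (1/2)^2 = 1/4).
Summing one r·B term per recipient: 1·0.5·0.219 + 3·0.25·0.232 = 0.2835.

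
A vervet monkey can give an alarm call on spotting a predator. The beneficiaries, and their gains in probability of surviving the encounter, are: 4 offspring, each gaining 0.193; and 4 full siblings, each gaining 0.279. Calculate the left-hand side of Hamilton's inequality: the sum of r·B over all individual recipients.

r to an offspring = 0.5 (one parent–offspring link: r = (1/2)^1 = 1/2).
r to a full sibling = 0.5 (full sibs share both parents — two paths of length 2: r = 2·(1/2)^2 = 1/2).
Summing one r·B term per recipient: 4·0.5·0.193 + 4·0.5·0.279 = 0.944.

0.944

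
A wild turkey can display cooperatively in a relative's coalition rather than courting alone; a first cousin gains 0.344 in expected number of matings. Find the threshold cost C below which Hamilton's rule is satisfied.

0.043

r to a first cousin = 0.125 (first cousins share one grandparent pair — two paths of length 4: r = 2·(1/2)^4 = 1/8).
Hamilton's rule: n·r·B > C, so the trait is favored while C < n·r·B = 1·0.125·0.344 = 0.043.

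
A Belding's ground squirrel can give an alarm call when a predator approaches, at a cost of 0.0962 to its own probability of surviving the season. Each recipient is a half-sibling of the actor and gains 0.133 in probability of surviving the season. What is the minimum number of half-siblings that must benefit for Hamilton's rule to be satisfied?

3

r to a half-sibling = 0.25 (half-sibs share one parent — one path of length 2: r = (1/2)^2 = 1/4).
Hamilton's rule: n·r·B > C  ⇒  n > C/(r·B) = 0.0962/(0.25·0.133) = 2.893.
The smallest integer exceeding 2.893 is 3.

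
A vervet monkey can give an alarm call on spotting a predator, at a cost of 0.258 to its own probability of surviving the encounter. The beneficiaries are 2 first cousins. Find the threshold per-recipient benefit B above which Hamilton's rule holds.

r to a first cousin = 1/8 (first cousins share one grandparent pair — two paths of length 4: r = 2·(1/2)^4 = 1/8).
Hamilton's rule with n recipients of equal r: n·r·B > C, so B > C/(n·r) = 0.258/(2·0.125) = 1.032.

1.032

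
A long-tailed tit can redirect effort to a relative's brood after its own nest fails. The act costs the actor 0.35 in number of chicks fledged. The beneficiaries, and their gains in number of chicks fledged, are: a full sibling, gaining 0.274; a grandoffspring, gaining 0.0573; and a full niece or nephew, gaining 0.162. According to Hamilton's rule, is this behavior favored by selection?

No

Hamilton's rule: the trait is favored when the sum of r·B over every recipient exceeds the actor's cost C.
r to a full sibling = 0.5 (full sibs share both parents — two paths of length 2: r = 2·(1/2)^2 = 1/2).
r to a grandoffspring = 1/4 (two parent–offspring links: r = (1/2)^2 = 1/4).
r to a full niece or nephew = 0.25 (full aunt/uncle↔niece/nephew: two paths of length 3 through the shared grandparent pair: r = 2·(1/2)^3 = 1/4).
Summing one r·B term per recipient: 1·0.5·0.274 + 1·0.25·0.0573 + 1·0.25·0.162 = 0.191825.
0.191825 < 0.35: the indirect benefit is less than the cost.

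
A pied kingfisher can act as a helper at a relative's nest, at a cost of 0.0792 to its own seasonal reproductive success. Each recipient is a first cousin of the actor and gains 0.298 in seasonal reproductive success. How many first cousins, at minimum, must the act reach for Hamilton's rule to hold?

3

r to a first cousin = 0.125 (first cousins share one grandparent pair — two paths of length 4: r = 2·(1/2)^4 = 1/8).
Hamilton's rule: n·r·B > C  ⇒  n > C/(r·B) = 0.0792/(0.125·0.298) = 2.126.
The smallest integer exceeding 2.126 is 3.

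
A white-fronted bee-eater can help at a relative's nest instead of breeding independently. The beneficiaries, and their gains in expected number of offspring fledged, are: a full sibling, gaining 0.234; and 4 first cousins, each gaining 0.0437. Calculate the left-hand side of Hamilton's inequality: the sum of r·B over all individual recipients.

0.13885

r to a full sibling = 1/2 (full sibs share both parents — two paths of length 2: r = 2·(1/2)^2 = 1/2).
r to a first cousin = 1/8 (first cousins share one grandparent pair — two paths of length 4: r = 2·(1/2)^4 = 1/8).
Summing one r·B term per recipient: 1·0.5·0.234 + 4·0.125·0.0437 = 0.13885.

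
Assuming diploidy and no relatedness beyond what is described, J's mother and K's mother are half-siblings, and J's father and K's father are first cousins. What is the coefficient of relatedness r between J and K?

With two independent routes of shared ancestry, r is the sum of the two contributions.
J and K are related in two ways: half first cousins through their mothers (r = 1/16) and second cousins through their fathers (r = 1/32).
r = 1/16 + 1/32 = 3/32 = 0.09375.

0.09375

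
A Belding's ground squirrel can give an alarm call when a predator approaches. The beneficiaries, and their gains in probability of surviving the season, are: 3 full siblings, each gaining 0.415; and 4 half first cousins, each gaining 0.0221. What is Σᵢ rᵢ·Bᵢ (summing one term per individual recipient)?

0.628025

r to a full sibling = 0.5 (full sibs share both parents — two paths of length 2: r = 2·(1/2)^2 = 1/2).
r to a half first cousin = 1/16 (half first cousins share one grandparent — one path of length 4: r = (1/2)^4 = 1/16).
Summing one r·B term per recipient: 3·0.5·0.415 + 4·0.0625·0.0221 = 0.628025.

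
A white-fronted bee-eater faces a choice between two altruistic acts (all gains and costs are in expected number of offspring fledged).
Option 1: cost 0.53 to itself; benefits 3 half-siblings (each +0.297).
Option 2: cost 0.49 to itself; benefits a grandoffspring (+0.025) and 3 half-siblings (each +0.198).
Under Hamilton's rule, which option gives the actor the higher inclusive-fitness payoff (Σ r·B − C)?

Option 1

Option 1: r to a half-sibling = 0.25.
Option 1: Σ r·B − C = (3·0.25·0.297) − 0.53 = -0.30725.
Option 2: r to a grandoffspring = 0.25.
Option 2: r to a half-sibling = 0.25.
Option 2: Σ r·B − C = (1·0.25·0.025 + 3·0.25·0.198) − 0.49 = -0.33525.
Option 1 has the higher net inclusive-fitness payoff.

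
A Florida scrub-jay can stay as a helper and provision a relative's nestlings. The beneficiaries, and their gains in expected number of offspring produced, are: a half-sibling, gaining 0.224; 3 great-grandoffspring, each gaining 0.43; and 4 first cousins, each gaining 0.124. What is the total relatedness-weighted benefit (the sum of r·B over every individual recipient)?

0.27925

r to a half-sibling = 0.25 (half-sibs share one parent — one path of length 2: r = (1/2)^2 = 1/4).
r to a great-grandoffspring = 1/8 (three parent–offspring links: r = (1/2)^3 = 1/8).
r to a first cousin = 1/8 (first cousins share one grandparent pair — two paths of length 4: r = 2·(1/2)^4 = 1/8).
Summing one r·B term per recipient: 1·0.25·0.224 + 3·0.125·0.43 + 4·0.125·0.124 = 0.27925.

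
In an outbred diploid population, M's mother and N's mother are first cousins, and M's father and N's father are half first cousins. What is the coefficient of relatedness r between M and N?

0.046875

With two independent routes of shared ancestry, r is the sum of the two contributions.
M and N are related in two ways: second cousins through their mothers (r = 1/32) and half second cousins through their fathers (r = 1/64).
r = 1/32 + 1/64 = 0.046875.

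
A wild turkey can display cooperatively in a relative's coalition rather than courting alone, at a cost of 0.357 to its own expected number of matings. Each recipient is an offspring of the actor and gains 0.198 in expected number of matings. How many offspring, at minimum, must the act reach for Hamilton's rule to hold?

r to an offspring = 0.5 (one parent–offspring link: r = (1/2)^1 = 1/2).
Hamilton's rule: n·r·B > C  ⇒  n > C/(r·B) = 0.357/(0.5·0.198) = 3.606.
The smallest integer exceeding 3.606 is 4.

4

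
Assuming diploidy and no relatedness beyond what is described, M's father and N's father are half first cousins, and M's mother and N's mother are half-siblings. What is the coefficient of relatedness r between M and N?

Relatedness sums over independent paths through distinct common ancestors.
M and N are related in two ways: half second cousins through their fathers (r = 1/64) and half first cousins through their mothers (r = 1/16).
r = 1/64 + 1/16 = 0.078125.

0.078125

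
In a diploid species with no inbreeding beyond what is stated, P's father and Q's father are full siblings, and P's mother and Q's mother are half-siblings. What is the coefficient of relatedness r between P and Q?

0.1875

Independent pedigree routes through distinct common ancestors add.
P and Q are related in two ways: first cousins through their fathers (r = 1/8) and half first cousins through their mothers (r = 1/16).
r = 1/8 + 1/16 = 0.1875.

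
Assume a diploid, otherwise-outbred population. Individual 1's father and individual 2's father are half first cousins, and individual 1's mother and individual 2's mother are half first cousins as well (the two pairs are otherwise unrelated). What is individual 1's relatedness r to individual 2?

Wright's path rule: contributions from independent ancestry routes add.
Individual 1 and individual 2 are related in two ways: half second cousins through their fathers (r = 1/64) and half second cousins through their mothers (r = 1/64).
r = 1/64 + 1/64 = 0.03125.

0.03125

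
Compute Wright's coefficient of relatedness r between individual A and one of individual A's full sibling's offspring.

Each parent–offspring link contributes a factor of 1/2, and independent paths through distinct common ancestors add.
Full aunt/uncle↔niece/nephew: two paths of length 3 through the shared grandparent pair: r = 2·(1/2)^3 = 1/4.

0.25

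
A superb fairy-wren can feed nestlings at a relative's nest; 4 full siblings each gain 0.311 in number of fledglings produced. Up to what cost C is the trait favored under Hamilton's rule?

r to a full sibling = 1/2 (full sibs share both parents — two paths of length 2: r = 2·(1/2)^2 = 1/2).
Hamilton's rule: n·r·B > C, so the trait is favored while C < n·r·B = 4·0.5·0.311 = 0.622.

0.622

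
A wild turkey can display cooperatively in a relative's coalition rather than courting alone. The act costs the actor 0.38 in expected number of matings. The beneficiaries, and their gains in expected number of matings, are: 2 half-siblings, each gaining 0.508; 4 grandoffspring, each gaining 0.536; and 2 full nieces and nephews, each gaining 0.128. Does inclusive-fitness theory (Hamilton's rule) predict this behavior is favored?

Hamilton's rule: the trait is favored when the sum of r·B over every recipient exceeds the actor's cost C.
r to a half-sibling = 0.25 (half-sibs share one parent — one path of length 2: r = (1/2)^2 = 1/4).
r to a grandoffspring = 1/4 (two parent–offspring links: r = (1/2)^2 = 1/4).
r to a full niece or nephew = 1/4 (full aunt/uncle↔niece/nephew: two paths of length 3 through the shared grandparent pair: r = 2·(1/2)^3 = 1/4).
Summing one r·B term per recipient: 2·0.25·0.508 + 4·0.25·0.536 + 2·0.25·0.128 = 0.854.
0.854 > 0.38: the indirect benefit exceeds the cost.

Yes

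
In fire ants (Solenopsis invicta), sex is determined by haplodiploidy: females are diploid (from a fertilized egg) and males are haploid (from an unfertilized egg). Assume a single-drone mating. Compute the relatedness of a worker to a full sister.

0.75

Haplodiploid full sisters inherit their father's entire haploid genome identically (contributing 1/2) and on average half of their mother's contribution (1/2 · 1/2 = 1/4); r = 1/2 + 1/4 = 3/4.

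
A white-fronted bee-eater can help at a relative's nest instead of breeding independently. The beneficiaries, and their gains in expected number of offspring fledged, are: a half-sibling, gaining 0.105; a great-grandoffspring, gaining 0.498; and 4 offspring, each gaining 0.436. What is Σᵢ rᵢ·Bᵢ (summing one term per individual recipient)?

r to a half-sibling = 0.25 (half-sibs share one parent — one path of length 2: r = (1/2)^2 = 1/4).
r to a great-grandoffspring = 1/8 (three parent–offspring links: r = (1/2)^3 = 1/8).
r to an offspring = 1/2 (one parent–offspring link: r = (1/2)^1 = 1/2).
Summing one r·B term per recipient: 1·0.25·0.105 + 1·0.125·0.498 + 4·0.5·0.436 = 0.9605.

0.9605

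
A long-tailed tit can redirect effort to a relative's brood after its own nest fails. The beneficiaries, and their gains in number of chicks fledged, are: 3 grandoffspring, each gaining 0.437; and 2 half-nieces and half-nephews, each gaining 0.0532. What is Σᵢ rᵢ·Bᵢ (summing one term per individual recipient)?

0.34105

r to a grandoffspring = 0.25 (two parent–offspring links: r = (1/2)^2 = 1/4).
r to a half-niece or half-nephew = 1/8 (half-aunt/uncle↔niece/nephew: one path of length 3: r = (1/2)^3 = 1/8).
Summing one r·B term per recipient: 3·0.25·0.437 + 2·0.125·0.0532 = 0.34105.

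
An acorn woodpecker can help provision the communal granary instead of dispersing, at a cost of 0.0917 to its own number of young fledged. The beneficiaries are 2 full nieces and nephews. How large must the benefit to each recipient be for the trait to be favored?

0.1834

r to a full niece or nephew = 1/4 (full aunt/uncle↔niece/nephew: two paths of length 3 through the shared grandparent pair: r = 2·(1/2)^3 = 1/4).
Hamilton's rule with n recipients of equal r: n·r·B > C, so B > C/(n·r) = 0.0917/(2·0.25) = 0.1834.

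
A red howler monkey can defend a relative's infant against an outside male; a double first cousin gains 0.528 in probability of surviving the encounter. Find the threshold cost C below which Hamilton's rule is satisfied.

0.132

r to a double first cousin = 0.25 (double first cousins share both grandparent pairs — four paths of length 4: r = 4·(1/2)^4 = 1/4).
Hamilton's rule: n·r·B > C, so the trait is favored while C < n·r·B = 1·0.25·0.528 = 0.132.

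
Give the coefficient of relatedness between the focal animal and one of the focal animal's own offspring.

0.5

Each parent–offspring link contributes a factor of 1/2, and independent paths through distinct common ancestors add.
One parent–offspring link: r = (1/2)^1 = 1/2.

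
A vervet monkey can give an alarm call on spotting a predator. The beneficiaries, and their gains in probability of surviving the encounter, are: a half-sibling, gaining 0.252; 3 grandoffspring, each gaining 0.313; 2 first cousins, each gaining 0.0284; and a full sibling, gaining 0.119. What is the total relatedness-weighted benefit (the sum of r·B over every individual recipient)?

r to a half-sibling = 0.25 (half-sibs share one parent — one path of length 2: r = (1/2)^2 = 1/4).
r to a grandoffspring = 0.25 (two parent–offspring links: r = (1/2)^2 = 1/4).
r to a first cousin = 0.125 (first cousins share one grandparent pair — two paths of length 4: r = 2·(1/2)^4 = 1/8).
r to a full sibling = 1/2 (full sibs share both parents — two paths of length 2: r = 2·(1/2)^2 = 1/2).
Summing one r·B term per recipient: 1·0.25·0.252 + 3·0.25·0.313 + 2·0.125·0.0284 + 1·0.5·0.119 = 0.36435.

0.36435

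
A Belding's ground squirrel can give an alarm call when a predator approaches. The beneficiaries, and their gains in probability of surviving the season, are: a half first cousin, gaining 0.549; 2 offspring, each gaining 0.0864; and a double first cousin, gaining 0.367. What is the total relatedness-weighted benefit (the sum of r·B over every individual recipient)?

0.2124625

r to a half first cousin = 1/16 (half first cousins share one grandparent — one path of length 4: r = (1/2)^4 = 1/16).
r to an offspring = 0.5 (one parent–offspring link: r = (1/2)^1 = 1/2).
r to a double first cousin = 1/4 (double first cousins share both grandparent pairs — four paths of length 4: r = 4·(1/2)^4 = 1/4).
Summing one r·B term per recipient: 1·0.0625·0.549 + 2·0.5·0.0864 + 1·0.25·0.367 = 0.2124625.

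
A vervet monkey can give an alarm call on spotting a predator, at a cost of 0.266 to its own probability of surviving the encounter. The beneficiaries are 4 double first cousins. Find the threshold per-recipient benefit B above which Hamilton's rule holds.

0.266

r to a double first cousin = 0.25 (double first cousins share both grandparent pairs — four paths of length 4: r = 4·(1/2)^4 = 1/4).
Hamilton's rule with n recipients of equal r: n·r·B > C, so B > C/(n·r) = 0.266/(4·0.25) = 0.266.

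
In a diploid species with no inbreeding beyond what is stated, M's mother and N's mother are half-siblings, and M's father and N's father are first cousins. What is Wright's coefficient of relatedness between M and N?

Independent pedigree routes through distinct common ancestors add.
M and N are related in two ways: half first cousins through their mothers (r = 1/16) and second cousins through their fathers (r = 1/32).
r = 1/16 + 1/32 = 3/32 = 0.09375.

0.09375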